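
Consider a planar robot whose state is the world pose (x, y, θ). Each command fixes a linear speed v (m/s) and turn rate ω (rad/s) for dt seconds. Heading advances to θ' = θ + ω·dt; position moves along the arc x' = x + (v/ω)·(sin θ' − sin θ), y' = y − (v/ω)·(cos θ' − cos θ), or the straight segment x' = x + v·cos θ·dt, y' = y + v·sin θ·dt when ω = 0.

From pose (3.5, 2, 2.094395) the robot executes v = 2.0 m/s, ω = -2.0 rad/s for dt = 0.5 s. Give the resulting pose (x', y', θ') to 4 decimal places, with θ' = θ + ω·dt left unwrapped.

(3.4774, 2.9586, 1.0944)

θ' = 2.0944 + -2.0·0.5 = 1.0944
R = v/ω = 2.0/-2.0 = -1.0000
x' = 3.5 + -1.0000·(sin 1.0944 − sin 2.0944) = 3.4774
y' = 2 − -1.0000·(cos 1.0944 − cos 2.0944) = 2.9586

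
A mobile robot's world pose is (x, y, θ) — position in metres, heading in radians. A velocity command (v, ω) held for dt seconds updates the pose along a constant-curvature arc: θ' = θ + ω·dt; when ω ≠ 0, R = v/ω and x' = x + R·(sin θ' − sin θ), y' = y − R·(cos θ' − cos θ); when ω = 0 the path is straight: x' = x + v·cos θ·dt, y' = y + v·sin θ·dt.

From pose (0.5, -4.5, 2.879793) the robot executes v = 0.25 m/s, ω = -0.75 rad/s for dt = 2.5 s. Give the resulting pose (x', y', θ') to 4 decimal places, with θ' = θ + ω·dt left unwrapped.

(0.3049, -3.9993, 1.0048)

θ' = 2.8798 + -0.75·2.5 = 1.0048
R = v/ω = 0.25/-0.75 = -0.3333
x' = 0.5 + -0.3333·(sin 1.0048 − sin 2.8798) = 0.3049
y' = -4.5 − -0.3333·(cos 1.0048 − cos 2.8798) = -3.9993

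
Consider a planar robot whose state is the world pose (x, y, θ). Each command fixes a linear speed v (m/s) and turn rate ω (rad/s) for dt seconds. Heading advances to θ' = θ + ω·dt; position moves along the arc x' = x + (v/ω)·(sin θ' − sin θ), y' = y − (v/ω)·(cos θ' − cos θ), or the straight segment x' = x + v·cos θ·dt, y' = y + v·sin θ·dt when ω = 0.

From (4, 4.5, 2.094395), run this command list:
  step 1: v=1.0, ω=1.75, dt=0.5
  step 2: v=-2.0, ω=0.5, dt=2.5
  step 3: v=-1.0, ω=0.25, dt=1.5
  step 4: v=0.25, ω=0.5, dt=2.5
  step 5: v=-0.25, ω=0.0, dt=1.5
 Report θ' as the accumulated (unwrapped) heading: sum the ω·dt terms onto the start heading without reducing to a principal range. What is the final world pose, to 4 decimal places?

step 1: θ'=2.9694 (R=0.5714) → pose (3.6030, 4.7773, 2.9694)
step 2: θ'=4.2194 (R=-4.0000) → pose (7.8121, 6.8250, 4.2194)
step 3: θ'=4.5944 (R=-4.0000) → pose (8.2606, 8.2472, 4.5944)
step 4: θ'=5.8444 (R=0.5000) → pose (8.5447, 7.7357, 5.8444)
step 5: θ'=5.8444 (straight) → pose (8.2052, 7.8950, 5.8444)

(8.2052, 7.8950, 5.8444)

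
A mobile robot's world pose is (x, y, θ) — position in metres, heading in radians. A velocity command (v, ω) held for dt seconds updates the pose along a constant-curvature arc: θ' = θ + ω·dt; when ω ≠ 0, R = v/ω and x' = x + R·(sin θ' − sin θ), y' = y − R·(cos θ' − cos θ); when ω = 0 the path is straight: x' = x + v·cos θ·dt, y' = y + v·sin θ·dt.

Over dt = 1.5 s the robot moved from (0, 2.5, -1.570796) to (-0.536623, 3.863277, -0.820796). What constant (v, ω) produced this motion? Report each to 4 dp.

v = -1.0000, ω = 0.5000

Δθ = -0.820796 − -1.570796 = 0.750000
ω = Δθ/dt = 0.750000/1.5 = 0.5000
R = −Δy/(cos θ' − cos θ) = -2.0000
v = R·ω = -2.0000·0.5000 = -1.0000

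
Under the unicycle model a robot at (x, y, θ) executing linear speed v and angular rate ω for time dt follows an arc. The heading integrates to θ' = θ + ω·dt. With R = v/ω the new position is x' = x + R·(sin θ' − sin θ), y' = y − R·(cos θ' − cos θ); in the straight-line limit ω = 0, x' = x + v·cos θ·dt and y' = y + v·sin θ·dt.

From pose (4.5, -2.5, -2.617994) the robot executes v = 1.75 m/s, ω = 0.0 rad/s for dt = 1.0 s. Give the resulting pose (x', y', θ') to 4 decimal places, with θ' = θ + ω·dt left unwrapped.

(2.9845, -3.3750, -2.6180)

θ' = -2.6180 + 0.0·1.0 = -2.6180
ω = 0 → straight: x' = 4.5 + 1.75·cos(-2.6180)·1.0 = 2.9845
y' = -2.5 + 1.75·sin(-2.6180)·1.0 = -3.3750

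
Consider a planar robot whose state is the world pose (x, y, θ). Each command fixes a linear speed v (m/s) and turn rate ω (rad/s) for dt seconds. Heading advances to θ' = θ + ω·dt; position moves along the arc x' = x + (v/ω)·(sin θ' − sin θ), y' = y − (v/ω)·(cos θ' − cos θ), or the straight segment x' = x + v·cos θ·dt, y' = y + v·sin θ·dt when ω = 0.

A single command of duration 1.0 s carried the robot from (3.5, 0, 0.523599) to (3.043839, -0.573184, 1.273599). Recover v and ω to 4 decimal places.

Δθ = 1.273599 − 0.523599 = 0.750000
ω = Δθ/dt = 0.750000/1.0 = 0.7500
R = −Δy/(cos θ' − cos θ) = -1.0000
v = R·ω = -1.0000·0.7500 = -0.7500

v = -0.7500, ω = 0.7500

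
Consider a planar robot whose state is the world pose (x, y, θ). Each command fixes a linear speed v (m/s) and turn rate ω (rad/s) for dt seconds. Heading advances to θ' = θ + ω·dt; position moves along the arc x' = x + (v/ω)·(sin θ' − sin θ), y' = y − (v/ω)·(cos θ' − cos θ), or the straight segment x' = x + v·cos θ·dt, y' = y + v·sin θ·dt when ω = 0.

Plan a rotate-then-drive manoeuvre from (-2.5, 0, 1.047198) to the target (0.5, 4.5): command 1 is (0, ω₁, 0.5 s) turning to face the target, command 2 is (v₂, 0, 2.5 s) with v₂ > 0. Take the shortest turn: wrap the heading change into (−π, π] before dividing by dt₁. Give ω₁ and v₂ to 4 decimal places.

ω₁ = -0.1288, v₂ = 2.1633

heading to target = atan2(4.5−0, 0.5−-2.5) = 0.9828
Δθ = wrap(0.9828 − 1.0472) = -0.0644; ω₁ = Δθ/dt₁ = -0.1288
distance = √((0.5−-2.5)² + (4.5−0)²) = 5.4083; v₂ = distance/dt₂ = 2.1633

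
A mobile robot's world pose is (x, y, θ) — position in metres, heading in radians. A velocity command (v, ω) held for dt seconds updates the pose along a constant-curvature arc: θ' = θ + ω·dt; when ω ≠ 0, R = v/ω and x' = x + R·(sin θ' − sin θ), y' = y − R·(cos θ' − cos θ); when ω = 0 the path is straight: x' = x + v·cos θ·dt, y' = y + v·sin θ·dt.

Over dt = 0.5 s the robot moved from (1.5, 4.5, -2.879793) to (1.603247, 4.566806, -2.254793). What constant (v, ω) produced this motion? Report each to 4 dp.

Δθ = -2.254793 − -2.879793 = 0.625000
ω = Δθ/dt = 0.625000/0.5 = 1.2500
R = Δx/(sin θ' − sin θ) = -0.2000
v = R·ω = -0.2000·1.2500 = -0.2500

v = -0.2500, ω = 1.2500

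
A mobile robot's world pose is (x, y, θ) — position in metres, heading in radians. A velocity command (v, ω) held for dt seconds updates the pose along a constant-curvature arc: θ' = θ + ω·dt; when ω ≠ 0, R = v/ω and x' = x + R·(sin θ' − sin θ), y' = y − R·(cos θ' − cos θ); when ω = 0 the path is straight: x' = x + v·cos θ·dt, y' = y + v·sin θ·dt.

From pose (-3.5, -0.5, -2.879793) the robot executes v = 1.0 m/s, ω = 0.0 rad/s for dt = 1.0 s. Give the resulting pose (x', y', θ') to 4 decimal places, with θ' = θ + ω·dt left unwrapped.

θ' = -2.8798 + 0.0·1.0 = -2.8798
ω = 0 → straight: x' = -3.5 + 1.0·cos(-2.8798)·1.0 = -4.4659
y' = -0.5 + 1.0·sin(-2.8798)·1.0 = -0.7588

(-4.4659, -0.7588, -2.8798)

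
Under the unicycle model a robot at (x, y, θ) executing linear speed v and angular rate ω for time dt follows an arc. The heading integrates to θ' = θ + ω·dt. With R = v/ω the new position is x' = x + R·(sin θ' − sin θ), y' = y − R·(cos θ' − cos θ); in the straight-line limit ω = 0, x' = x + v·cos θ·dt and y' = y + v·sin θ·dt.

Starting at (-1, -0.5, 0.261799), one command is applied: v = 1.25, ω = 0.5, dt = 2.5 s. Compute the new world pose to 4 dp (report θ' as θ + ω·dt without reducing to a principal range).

(0.8486, 1.7674, 1.5118)

θ' = 0.2618 + 0.5·2.5 = 1.5118
R = v/ω = 1.25/0.5 = 2.5000
x' = -1 + 2.5000·(sin 1.5118 − sin 0.2618) = 0.8486
y' = -0.5 − 2.5000·(cos 1.5118 − cos 0.2618) = 1.7674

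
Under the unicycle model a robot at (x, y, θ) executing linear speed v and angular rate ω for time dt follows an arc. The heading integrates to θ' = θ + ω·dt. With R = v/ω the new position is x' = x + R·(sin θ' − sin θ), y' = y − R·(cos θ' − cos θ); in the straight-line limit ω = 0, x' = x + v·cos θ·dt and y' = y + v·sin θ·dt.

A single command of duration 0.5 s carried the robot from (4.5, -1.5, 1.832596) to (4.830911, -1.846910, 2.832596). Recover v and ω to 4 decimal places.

Δθ = 2.832596 − 1.832596 = 1.000000
ω = Δθ/dt = 1.000000/0.5 = 2.0000
R = −Δy/(cos θ' − cos θ) = -0.5000
v = R·ω = -0.5000·2.0000 = -1.0000

v = -1.0000, ω = 2.0000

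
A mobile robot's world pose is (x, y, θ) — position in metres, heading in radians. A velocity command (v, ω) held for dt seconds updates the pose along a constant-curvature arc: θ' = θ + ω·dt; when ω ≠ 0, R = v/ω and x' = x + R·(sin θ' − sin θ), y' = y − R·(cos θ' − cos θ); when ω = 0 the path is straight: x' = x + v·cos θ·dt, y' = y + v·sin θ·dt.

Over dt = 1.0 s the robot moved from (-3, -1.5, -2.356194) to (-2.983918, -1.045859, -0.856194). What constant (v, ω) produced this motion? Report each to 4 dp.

v = -0.5000, ω = 1.5000

Δθ = -0.856194 − -2.356194 = 1.500000
ω = Δθ/dt = 1.500000/1.0 = 1.5000
R = −Δy/(cos θ' − cos θ) = -0.3333
v = R·ω = -0.3333·1.5000 = -0.5000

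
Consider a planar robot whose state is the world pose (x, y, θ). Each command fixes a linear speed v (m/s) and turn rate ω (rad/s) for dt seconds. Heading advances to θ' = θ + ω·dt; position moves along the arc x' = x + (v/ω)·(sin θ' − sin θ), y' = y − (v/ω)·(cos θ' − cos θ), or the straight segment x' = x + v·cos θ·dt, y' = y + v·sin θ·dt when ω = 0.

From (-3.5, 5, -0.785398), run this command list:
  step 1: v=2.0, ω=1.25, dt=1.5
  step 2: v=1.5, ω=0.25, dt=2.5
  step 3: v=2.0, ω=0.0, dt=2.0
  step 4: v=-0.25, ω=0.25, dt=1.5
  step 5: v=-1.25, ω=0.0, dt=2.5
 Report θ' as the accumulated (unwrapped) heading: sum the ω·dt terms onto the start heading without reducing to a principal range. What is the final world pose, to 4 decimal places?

step 1: θ'=1.0896 (R=1.6000) → pose (-0.9503, 5.3908, 1.0896)
step 2: θ'=1.7146 (R=6.0000) → pose (-0.3309, 9.0277, 1.7146)
step 3: θ'=1.7146 (straight) → pose (-0.9042, 12.9864, 1.7146)
step 4: θ'=2.0896 (R=-1.0000) → pose (-0.7829, 12.6339, 2.0896)
step 5: θ'=2.0896 (straight) → pose (0.7666, 9.9201, 2.0896)

(0.7666, 9.9201, 2.0896)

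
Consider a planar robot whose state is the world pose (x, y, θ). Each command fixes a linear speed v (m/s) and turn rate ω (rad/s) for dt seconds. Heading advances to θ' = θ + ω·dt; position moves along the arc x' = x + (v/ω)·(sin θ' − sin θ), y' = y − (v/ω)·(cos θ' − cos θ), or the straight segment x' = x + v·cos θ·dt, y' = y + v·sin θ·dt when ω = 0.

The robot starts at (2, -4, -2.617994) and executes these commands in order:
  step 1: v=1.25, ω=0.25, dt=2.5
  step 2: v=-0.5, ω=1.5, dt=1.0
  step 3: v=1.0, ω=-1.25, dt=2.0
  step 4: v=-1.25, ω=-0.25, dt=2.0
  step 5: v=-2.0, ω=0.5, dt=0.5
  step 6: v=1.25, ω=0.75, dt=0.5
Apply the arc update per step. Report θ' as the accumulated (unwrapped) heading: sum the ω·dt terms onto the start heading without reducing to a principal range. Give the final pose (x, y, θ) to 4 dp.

(2.3468, -7.8747, -2.8680)

step 1: θ'=-1.9930 (R=5.0000) → pose (-0.0610, -6.2813, -1.9930)
step 2: θ'=-0.4930 (R=-0.3333) → pose (-0.2073, -5.8511, -0.4930)
step 3: θ'=-2.9930 (R=-0.8000) → pose (-0.4674, -7.3470, -2.9930)
step 4: θ'=-3.4930 (R=5.0000) → pose (1.9939, -7.5974, -3.4930)
step 5: θ'=-3.2430 (R=-4.0000) → pose (2.9658, -7.8213, -3.2430)
step 6: θ'=-2.8680 (R=1.6667) → pose (2.3468, -7.8747, -2.8680)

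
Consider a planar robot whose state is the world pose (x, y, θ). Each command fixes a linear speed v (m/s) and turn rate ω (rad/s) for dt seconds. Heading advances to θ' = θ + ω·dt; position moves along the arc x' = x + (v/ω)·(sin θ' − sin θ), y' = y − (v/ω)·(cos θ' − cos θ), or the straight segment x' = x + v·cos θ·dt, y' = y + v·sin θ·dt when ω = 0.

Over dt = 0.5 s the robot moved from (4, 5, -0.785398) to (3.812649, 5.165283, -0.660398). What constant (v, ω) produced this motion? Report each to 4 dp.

Δθ = -0.660398 − -0.785398 = 0.125000
ω = Δθ/dt = 0.125000/0.5 = 0.2500
R = Δx/(sin θ' − sin θ) = -2.0000
v = R·ω = -2.0000·0.2500 = -0.5000

v = -0.5000, ω = 0.2500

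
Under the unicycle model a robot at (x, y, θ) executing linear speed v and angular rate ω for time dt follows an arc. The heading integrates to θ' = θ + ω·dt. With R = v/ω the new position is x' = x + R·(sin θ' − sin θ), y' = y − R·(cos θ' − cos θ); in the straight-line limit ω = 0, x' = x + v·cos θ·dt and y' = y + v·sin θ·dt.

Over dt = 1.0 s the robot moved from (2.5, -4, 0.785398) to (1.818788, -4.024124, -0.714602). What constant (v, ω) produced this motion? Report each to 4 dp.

v = -0.7500, ω = -1.5000

Δθ = -0.714602 − 0.785398 = -1.500000
ω = Δθ/dt = -1.500000/1.0 = -1.5000
R = Δx/(sin θ' − sin θ) = 0.5000
v = R·ω = 0.5000·-1.5000 = -0.7500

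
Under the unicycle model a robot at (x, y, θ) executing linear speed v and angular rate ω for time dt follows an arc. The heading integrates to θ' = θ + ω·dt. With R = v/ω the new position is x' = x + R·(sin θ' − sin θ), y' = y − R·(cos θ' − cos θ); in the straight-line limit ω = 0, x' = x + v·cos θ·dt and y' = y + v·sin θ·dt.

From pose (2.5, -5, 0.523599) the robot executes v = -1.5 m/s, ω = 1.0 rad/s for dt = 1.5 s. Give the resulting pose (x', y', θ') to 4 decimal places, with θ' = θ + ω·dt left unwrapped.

θ' = 0.5236 + 1.0·1.5 = 2.0236
R = v/ω = -1.5/1.0 = -1.5000
x' = 2.5 + -1.5000·(sin 2.0236 − sin 0.5236) = 1.9012
y' = -5 − -1.5000·(cos 2.0236 − cos 0.5236) = -6.9553

(1.9012, -6.9553, 2.0236)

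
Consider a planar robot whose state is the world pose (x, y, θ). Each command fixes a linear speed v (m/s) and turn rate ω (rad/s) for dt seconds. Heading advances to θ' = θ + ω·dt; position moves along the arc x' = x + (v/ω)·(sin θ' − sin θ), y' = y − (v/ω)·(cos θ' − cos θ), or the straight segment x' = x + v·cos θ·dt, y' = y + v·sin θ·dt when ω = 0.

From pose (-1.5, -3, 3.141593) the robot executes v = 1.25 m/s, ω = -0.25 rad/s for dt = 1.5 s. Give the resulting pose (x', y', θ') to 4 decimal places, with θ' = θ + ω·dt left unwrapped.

θ' = 3.1416 + -0.25·1.5 = 2.7666
R = v/ω = 1.25/-0.25 = -5.0000
x' = -1.5 + -5.0000·(sin 2.7666 − sin 3.1416) = -3.3314
y' = -3 − -5.0000·(cos 2.7666 − cos 3.1416) = -2.6525

(-3.3314, -2.6525, 2.7666)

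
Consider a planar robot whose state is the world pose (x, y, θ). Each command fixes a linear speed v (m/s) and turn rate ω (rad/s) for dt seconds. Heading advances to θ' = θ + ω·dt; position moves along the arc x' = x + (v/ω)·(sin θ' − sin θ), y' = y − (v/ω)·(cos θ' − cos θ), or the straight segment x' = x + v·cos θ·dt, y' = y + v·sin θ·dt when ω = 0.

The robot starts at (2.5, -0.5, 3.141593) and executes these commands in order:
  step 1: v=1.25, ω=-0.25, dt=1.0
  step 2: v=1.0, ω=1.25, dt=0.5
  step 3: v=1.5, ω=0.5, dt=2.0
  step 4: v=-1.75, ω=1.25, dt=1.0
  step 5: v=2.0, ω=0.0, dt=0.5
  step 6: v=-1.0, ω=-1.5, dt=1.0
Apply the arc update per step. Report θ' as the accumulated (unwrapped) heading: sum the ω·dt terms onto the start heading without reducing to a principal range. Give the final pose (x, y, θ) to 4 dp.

(-1.1563, -0.7203, 4.2666)

step 1: θ'=2.8916 (R=-5.0000) → pose (1.2630, -0.3446, 2.8916)
step 2: θ'=3.5166 (R=0.8000) → pose (0.7720, -0.3753, 3.5166)
step 3: θ'=4.5166 (R=3.0000) → pose (-1.0718, -2.5832, 4.5166)
step 4: θ'=5.7666 (R=-1.4000) → pose (-1.7536, -1.0935, 5.7666)
step 5: θ'=5.7666 (straight) → pose (-0.8841, -1.5874, 5.7666)
step 6: θ'=4.2666 (R=0.6667) → pose (-1.1563, -0.7203, 4.2666)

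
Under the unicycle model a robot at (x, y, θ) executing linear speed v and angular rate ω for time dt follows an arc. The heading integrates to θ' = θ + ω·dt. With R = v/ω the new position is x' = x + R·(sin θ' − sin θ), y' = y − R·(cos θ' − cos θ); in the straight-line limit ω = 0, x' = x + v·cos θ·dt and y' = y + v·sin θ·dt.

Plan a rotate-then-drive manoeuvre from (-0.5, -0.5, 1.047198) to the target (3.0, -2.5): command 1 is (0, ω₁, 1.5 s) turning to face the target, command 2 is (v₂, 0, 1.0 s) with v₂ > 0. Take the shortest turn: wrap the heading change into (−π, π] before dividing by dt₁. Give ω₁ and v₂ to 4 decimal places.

heading to target = atan2(-2.5−-0.5, 3−-0.5) = -0.5191
Δθ = wrap(-0.5191 − 1.0472) = -1.5663; ω₁ = Δθ/dt₁ = -1.0442
distance = √((3−-0.5)² + (-2.5−-0.5)²) = 4.0311; v₂ = distance/dt₂ = 4.0311

ω₁ = -1.0442, v₂ = 4.0311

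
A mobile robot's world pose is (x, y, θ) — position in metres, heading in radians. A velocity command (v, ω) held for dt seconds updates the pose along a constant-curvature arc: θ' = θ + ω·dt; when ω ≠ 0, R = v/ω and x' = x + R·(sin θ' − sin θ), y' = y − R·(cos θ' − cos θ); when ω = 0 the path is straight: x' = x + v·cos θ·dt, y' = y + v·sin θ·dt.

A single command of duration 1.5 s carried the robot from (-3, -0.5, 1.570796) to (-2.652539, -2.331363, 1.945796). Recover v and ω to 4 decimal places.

v = -1.2500, ω = 0.2500

Δθ = 1.945796 − 1.570796 = 0.375000
ω = Δθ/dt = 0.375000/1.5 = 0.2500
R = −Δy/(cos θ' − cos θ) = -5.0000
v = R·ω = -5.0000·0.2500 = -1.2500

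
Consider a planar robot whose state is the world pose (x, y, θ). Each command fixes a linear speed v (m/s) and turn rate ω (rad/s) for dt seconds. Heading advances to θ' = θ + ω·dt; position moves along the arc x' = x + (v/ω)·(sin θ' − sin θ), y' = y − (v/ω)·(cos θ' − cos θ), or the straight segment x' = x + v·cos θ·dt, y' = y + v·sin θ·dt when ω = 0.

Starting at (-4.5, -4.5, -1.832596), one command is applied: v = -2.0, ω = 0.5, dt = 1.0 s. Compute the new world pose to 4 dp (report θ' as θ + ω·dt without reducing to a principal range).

θ' = -1.8326 + 0.5·1.0 = -1.3326
R = v/ω = -2.0/0.5 = -4.0000
x' = -4.5 + -4.0000·(sin -1.3326 − sin -1.8326) = -4.4766
y' = -4.5 − -4.0000·(cos -1.3326 − cos -1.8326) = -2.5209

(-4.4766, -2.5209, -1.3326)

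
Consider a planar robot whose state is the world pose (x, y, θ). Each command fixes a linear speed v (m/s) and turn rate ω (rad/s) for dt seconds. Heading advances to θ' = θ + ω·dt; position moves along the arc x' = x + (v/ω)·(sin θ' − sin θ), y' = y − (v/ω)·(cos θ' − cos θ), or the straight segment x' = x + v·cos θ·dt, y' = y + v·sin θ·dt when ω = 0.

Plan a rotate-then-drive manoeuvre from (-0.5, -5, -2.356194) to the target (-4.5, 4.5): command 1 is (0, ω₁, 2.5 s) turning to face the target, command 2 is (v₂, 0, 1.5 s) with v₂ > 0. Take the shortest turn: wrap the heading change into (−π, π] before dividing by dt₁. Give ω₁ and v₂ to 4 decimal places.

heading to target = atan2(4.5−-5, -4.5−-0.5) = 1.9693
Δθ = wrap(1.9693 − -2.3562) = -1.9577; ω₁ = Δθ/dt₁ = -0.7831
distance = √((-4.5−-0.5)² + (4.5−-5)²) = 10.3078; v₂ = distance/dt₂ = 6.8718

ω₁ = -0.7831, v₂ = 6.8718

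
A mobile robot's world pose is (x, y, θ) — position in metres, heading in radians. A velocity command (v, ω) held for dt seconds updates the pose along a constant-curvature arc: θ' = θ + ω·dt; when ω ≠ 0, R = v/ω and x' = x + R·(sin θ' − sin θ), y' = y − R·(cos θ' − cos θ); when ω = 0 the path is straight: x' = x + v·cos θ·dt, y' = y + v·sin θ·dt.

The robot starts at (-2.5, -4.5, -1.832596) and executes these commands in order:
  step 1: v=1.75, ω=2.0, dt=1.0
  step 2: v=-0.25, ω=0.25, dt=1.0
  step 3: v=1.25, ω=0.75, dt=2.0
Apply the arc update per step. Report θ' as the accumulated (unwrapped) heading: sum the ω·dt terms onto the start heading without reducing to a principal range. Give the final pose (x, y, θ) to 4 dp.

step 1: θ'=0.1674 (R=0.8750) → pose (-1.5090, -5.5892, 0.1674)
step 2: θ'=0.4174 (R=-1.0000) → pose (-1.7478, -5.6611, 0.4174)
step 3: θ'=1.9174 (R=1.6667) → pose (-0.8559, -3.5714, 1.9174)

(-0.8559, -3.5714, 1.9174)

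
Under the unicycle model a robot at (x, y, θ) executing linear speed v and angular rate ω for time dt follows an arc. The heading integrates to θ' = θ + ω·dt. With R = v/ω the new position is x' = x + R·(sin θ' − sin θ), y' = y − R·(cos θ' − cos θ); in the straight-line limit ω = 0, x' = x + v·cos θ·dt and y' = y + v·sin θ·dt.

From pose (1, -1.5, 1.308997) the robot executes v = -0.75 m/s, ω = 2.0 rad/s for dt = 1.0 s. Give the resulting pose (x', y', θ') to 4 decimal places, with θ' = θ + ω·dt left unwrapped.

(1.4247, -1.9668, 3.3090)

θ' = 1.3090 + 2.0·1.0 = 3.3090
R = v/ω = -0.75/2.0 = -0.3750
x' = 1 + -0.3750·(sin 3.3090 − sin 1.3090) = 1.4247
y' = -1.5 − -0.3750·(cos 3.3090 − cos 1.3090) = -1.9668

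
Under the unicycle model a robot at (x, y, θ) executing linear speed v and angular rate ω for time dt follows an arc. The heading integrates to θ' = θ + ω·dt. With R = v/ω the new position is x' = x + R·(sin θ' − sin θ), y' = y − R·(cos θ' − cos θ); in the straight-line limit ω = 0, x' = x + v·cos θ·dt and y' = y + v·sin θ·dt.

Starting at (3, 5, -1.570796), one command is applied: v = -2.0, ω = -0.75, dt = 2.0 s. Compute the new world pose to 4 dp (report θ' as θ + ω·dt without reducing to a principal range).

(5.4780, 7.6600, -3.0708)

θ' = -1.5708 + -0.75·2.0 = -3.0708
R = v/ω = -2.0/-0.75 = 2.6667
x' = 3 + 2.6667·(sin -3.0708 − sin -1.5708) = 5.4780
y' = 5 − 2.6667·(cos -3.0708 − cos -1.5708) = 7.6600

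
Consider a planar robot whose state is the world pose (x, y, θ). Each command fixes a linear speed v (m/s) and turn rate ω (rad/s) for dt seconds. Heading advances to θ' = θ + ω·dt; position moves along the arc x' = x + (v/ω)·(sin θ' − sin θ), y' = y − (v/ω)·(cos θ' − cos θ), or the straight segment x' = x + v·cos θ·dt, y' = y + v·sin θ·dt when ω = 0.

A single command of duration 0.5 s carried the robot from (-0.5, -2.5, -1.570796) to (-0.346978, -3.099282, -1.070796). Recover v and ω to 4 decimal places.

v = 1.2500, ω = 1.0000

Δθ = -1.070796 − -1.570796 = 0.500000
ω = Δθ/dt = 0.500000/0.5 = 1.0000
R = −Δy/(cos θ' − cos θ) = 1.2500
v = R·ω = 1.2500·1.0000 = 1.2500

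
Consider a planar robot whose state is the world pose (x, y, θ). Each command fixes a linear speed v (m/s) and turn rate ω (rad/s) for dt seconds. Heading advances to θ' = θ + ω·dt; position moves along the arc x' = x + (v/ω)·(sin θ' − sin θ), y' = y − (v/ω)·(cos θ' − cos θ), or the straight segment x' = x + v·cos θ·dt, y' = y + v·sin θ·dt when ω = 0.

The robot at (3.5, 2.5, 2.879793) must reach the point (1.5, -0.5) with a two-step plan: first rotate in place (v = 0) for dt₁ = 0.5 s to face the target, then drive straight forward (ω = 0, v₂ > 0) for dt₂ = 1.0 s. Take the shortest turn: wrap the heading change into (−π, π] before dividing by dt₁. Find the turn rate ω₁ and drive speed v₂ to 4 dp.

ω₁ = 2.4892, v₂ = 3.6056

heading to target = atan2(-0.5−2.5, 1.5−3.5) = -2.1588
Δθ = wrap(-2.1588 − 2.8798) = 1.2446; ω₁ = Δθ/dt₁ = 2.4892
distance = √((1.5−3.5)² + (-0.5−2.5)²) = 3.6056; v₂ = distance/dt₂ = 3.6056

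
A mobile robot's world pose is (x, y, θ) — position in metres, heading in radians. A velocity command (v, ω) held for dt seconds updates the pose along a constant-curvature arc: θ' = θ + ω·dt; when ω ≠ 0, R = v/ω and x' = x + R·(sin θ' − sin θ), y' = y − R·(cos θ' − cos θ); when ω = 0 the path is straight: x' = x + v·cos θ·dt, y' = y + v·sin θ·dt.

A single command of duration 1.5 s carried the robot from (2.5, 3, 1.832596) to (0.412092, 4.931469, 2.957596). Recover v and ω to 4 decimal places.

v = 2.0000, ω = 0.7500

Δθ = 2.957596 − 1.832596 = 1.125000
ω = Δθ/dt = 1.125000/1.5 = 0.7500
R = Δx/(sin θ' − sin θ) = 2.6667
v = R·ω = 2.6667·0.7500 = 2.0000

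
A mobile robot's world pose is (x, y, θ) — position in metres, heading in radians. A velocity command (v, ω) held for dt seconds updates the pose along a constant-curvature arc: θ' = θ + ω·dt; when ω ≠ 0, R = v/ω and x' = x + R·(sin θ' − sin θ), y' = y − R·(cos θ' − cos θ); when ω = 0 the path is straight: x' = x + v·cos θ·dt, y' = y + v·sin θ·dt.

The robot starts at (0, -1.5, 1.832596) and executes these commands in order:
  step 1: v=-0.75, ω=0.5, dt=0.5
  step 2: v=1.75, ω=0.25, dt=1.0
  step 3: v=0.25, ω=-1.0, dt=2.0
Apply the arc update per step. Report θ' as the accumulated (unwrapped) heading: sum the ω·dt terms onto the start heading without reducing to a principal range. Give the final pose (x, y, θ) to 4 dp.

(-0.7975, -0.0342, 0.3326)

step 1: θ'=2.0826 (R=-1.5000) → pose (0.1411, -1.8464, 2.0826)
step 2: θ'=2.3326 (R=7.0000) → pose (-0.8968, -0.4430, 2.3326)
step 3: θ'=0.3326 (R=-0.2500) → pose (-0.7975, -0.0342, 0.3326)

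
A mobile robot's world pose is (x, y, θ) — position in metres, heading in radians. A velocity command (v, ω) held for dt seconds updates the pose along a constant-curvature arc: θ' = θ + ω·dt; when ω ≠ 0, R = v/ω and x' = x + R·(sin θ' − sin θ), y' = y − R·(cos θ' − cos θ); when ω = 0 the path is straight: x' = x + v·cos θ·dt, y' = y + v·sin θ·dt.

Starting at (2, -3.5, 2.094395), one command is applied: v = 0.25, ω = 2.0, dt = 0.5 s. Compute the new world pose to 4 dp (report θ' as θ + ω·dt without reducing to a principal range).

θ' = 2.0944 + 2.0·0.5 = 3.0944
R = v/ω = 0.25/2.0 = 0.1250
x' = 2 + 0.1250·(sin 3.0944 − sin 2.0944) = 1.8976
y' = -3.5 − 0.1250·(cos 3.0944 − cos 2.0944) = -3.4376

(1.8976, -3.4376, 3.0944)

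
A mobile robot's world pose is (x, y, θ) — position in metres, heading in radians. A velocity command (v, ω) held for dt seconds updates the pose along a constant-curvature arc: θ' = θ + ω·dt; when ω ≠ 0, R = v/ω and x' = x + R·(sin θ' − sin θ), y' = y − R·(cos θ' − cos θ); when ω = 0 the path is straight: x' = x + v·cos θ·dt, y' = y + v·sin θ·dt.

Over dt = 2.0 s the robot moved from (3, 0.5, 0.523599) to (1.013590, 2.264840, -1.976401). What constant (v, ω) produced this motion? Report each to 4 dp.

v = -1.7500, ω = -1.2500

Δθ = -1.976401 − 0.523599 = -2.500000
ω = Δθ/dt = -2.500000/2.0 = -1.2500
R = Δx/(sin θ' − sin θ) = 1.4000
v = R·ω = 1.4000·-1.2500 = -1.7500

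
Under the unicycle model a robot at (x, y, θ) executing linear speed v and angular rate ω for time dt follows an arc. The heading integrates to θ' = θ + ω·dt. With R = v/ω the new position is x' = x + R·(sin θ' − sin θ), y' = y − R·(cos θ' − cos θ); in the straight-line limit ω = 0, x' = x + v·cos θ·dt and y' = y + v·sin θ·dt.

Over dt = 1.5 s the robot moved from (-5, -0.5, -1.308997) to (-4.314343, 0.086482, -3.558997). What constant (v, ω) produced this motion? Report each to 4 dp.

v = -0.7500, ω = -1.5000

Δθ = -3.558997 − -1.308997 = -2.250000
ω = Δθ/dt = -2.250000/1.5 = -1.5000
R = Δx/(sin θ' − sin θ) = 0.5000
v = R·ω = 0.5000·-1.5000 = -0.7500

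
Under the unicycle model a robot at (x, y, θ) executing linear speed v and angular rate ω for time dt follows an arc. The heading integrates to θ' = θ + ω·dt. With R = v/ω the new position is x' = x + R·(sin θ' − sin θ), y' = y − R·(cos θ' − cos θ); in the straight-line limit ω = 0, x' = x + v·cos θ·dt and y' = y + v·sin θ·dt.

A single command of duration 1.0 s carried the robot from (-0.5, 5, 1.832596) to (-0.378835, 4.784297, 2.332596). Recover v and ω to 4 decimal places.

Δθ = 2.332596 − 1.832596 = 0.500000
ω = Δθ/dt = 0.500000/1.0 = 0.5000
R = −Δy/(cos θ' − cos θ) = -0.5000
v = R·ω = -0.5000·0.5000 = -0.2500

v = -0.2500, ω = 0.5000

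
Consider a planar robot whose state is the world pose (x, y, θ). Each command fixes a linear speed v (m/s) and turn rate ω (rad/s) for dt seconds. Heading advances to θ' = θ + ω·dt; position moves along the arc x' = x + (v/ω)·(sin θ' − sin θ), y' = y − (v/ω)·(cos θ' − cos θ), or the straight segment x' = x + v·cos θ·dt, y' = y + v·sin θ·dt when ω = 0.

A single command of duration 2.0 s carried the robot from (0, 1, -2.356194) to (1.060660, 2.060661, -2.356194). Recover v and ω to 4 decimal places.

Δθ = -2.356194 − -2.356194 = 0.000000
ω = Δθ/dt = 0.000000/2.0 = 0.0000
ω = 0 → v = (Δx·cos θ + Δy·sin θ)/dt = -0.7500

v = -0.7500, ω = 0.0000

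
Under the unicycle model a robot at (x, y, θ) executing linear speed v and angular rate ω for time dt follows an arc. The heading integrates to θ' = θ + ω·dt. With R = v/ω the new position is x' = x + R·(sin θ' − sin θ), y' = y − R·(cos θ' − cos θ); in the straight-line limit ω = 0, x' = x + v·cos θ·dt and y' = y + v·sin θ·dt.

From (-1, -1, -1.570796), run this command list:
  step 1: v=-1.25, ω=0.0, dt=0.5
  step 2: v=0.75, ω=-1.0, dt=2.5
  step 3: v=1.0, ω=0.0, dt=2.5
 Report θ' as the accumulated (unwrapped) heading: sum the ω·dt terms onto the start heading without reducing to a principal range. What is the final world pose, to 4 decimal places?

step 1: θ'=-1.5708 (straight) → pose (-1.0000, -0.3750, -1.5708)
step 2: θ'=-4.0708 (R=-0.7500) → pose (-2.3509, -0.8239, -4.0708)
step 3: θ'=-4.0708 (straight) → pose (-3.8470, 1.1790, -4.0708)

(-3.8470, 1.1790, -4.0708)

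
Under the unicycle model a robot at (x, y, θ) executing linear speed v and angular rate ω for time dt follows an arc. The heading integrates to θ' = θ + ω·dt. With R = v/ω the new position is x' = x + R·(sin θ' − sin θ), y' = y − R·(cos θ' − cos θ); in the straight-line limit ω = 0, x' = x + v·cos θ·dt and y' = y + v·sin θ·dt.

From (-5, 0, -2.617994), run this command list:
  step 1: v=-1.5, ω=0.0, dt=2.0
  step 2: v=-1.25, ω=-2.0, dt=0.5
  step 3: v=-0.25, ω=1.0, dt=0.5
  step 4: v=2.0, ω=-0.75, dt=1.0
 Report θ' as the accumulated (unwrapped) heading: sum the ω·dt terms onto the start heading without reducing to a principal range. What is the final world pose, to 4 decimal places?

(-3.5163, 2.1588, -3.8680)

step 1: θ'=-2.6180 (straight) → pose (-2.4019, 1.5000, -2.6180)
step 2: θ'=-3.6180 (R=0.6250) → pose (-1.8028, 1.5141, -3.6180)
step 3: θ'=-3.1180 (R=-0.2500) → pose (-1.6823, 1.4864, -3.1180)
step 4: θ'=-3.8680 (R=-2.6667) → pose (-3.5163, 2.1588, -3.8680)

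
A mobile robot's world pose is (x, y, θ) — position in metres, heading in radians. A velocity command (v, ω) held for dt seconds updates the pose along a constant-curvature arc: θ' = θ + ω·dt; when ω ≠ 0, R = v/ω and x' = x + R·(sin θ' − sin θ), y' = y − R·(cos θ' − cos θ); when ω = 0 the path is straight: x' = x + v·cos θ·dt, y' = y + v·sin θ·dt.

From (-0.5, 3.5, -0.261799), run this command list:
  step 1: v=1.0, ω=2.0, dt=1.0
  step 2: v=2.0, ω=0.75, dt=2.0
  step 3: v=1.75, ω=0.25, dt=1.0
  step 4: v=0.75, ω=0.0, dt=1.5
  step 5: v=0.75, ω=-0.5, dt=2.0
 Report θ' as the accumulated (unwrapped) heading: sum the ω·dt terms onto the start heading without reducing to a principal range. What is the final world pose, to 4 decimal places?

(-6.9464, 5.7301, 2.4882)

step 1: θ'=1.7382 (R=0.5000) → pose (0.1224, 4.0663, 1.7382)
step 2: θ'=3.2382 (R=2.6667) → pose (-2.7642, 6.2762, 3.2382)
step 3: θ'=3.4882 (R=7.0000) → pose (-4.4670, 5.8925, 3.4882)
step 4: θ'=3.4882 (straight) → pose (-5.5250, 5.5104, 3.4882)
step 5: θ'=2.4882 (R=-1.5000) → pose (-6.9464, 5.7301, 2.4882)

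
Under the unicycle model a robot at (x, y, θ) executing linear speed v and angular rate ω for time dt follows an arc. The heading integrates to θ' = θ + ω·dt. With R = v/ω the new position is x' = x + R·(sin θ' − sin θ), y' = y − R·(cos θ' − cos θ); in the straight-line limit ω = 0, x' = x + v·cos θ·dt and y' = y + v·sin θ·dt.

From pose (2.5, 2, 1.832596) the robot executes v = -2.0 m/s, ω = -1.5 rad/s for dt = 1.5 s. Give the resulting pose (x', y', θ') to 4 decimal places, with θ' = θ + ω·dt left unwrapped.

(0.6716, 0.4360, -0.4174)

θ' = 1.8326 + -1.5·1.5 = -0.4174
R = v/ω = -2.0/-1.5 = 1.3333
x' = 2.5 + 1.3333·(sin -0.4174 − sin 1.8326) = 0.6716
y' = 2 − 1.3333·(cos -0.4174 − cos 1.8326) = 0.4360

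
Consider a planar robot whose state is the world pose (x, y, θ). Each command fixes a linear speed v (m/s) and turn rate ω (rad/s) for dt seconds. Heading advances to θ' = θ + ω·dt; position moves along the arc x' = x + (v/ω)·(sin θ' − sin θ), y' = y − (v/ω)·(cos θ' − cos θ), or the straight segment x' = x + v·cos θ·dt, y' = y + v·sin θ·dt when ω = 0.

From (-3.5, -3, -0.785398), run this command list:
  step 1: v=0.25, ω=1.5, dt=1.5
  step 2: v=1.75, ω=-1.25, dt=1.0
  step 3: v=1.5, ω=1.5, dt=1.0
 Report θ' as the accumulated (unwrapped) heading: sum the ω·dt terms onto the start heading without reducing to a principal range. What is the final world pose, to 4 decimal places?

step 1: θ'=1.4646 (R=0.1667) → pose (-3.2164, -2.8998, 1.4646)
step 2: θ'=0.2146 (R=-1.4000) → pose (-2.1224, -1.6803, 0.2146)
step 3: θ'=1.7146 (R=1.0000) → pose (-1.3457, -0.5599, 1.7146)

(-1.3457, -0.5599, 1.7146)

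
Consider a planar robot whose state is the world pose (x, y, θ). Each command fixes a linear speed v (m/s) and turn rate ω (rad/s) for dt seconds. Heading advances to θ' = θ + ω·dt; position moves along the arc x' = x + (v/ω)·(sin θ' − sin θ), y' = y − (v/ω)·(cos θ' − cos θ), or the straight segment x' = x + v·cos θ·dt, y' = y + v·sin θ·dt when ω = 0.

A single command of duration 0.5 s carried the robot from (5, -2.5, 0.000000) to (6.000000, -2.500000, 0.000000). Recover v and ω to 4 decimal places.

Δθ = 0.000000 − 0.000000 = 0.000000
ω = Δθ/dt = 0.000000/0.5 = 0.0000
ω = 0 → v = (Δx·cos θ + Δy·sin θ)/dt = 2.0000

v = 2.0000, ω = 0.0000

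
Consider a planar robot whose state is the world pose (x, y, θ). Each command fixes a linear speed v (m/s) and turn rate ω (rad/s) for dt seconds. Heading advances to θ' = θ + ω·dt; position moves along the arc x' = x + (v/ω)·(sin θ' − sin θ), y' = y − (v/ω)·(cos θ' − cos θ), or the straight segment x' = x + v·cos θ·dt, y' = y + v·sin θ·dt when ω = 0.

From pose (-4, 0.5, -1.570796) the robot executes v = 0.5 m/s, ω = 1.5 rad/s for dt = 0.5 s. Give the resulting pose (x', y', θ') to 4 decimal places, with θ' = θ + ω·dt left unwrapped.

(-3.9106, 0.2728, -0.8208)

θ' = -1.5708 + 1.5·0.5 = -0.8208
R = v/ω = 0.5/1.5 = 0.3333
x' = -4 + 0.3333·(sin -0.8208 − sin -1.5708) = -3.9106
y' = 0.5 − 0.3333·(cos -0.8208 − cos -1.5708) = 0.2728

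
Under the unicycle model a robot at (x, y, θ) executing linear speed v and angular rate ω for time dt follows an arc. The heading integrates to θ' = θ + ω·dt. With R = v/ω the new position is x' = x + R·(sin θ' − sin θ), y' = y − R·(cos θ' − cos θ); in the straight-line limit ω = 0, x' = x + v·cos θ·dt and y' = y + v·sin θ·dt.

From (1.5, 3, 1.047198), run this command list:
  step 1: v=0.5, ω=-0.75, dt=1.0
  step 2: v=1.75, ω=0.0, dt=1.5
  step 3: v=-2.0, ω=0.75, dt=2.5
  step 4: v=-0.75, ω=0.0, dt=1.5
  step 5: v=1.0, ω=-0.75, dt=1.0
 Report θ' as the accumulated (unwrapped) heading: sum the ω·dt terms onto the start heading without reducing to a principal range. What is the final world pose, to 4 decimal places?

step 1: θ'=0.2972 (R=-0.6667) → pose (1.8821, 3.3041, 0.2972)
step 2: θ'=0.2972 (straight) → pose (4.3920, 4.0728, 0.2972)
step 3: θ'=2.1722 (R=-2.6667) → pose (2.9742, 0.0143, 2.1722)
step 4: θ'=2.1722 (straight) → pose (3.6107, -0.9134, 2.1722)
step 5: θ'=1.4222 (R=-1.3333) → pose (3.3914, 0.0384, 1.4222)

(3.3914, 0.0384, 1.4222)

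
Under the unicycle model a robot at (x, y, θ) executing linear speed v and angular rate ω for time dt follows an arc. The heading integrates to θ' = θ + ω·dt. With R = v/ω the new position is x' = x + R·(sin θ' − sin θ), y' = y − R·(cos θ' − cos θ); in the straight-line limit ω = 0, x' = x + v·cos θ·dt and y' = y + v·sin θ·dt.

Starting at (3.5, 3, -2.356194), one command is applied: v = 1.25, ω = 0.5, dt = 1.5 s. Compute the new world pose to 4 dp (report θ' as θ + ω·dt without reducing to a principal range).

(2.7693, 1.3207, -1.6062)

θ' = -2.3562 + 0.5·1.5 = -1.6062
R = v/ω = 1.25/0.5 = 2.5000
x' = 3.5 + 2.5000·(sin -1.6062 − sin -2.3562) = 2.7693
y' = 3 − 2.5000·(cos -1.6062 − cos -2.3562) = 1.3207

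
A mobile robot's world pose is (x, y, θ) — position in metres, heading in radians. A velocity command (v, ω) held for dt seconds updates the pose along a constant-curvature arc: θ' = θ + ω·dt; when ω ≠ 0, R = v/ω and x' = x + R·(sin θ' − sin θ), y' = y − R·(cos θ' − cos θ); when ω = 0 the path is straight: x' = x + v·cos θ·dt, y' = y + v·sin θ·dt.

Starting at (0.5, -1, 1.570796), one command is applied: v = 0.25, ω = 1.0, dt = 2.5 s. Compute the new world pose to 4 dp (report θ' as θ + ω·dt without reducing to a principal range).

(0.0497, -0.8504, 4.0708)

θ' = 1.5708 + 1.0·2.5 = 4.0708
R = v/ω = 0.25/1.0 = 0.2500
x' = 0.5 + 0.2500·(sin 4.0708 − sin 1.5708) = 0.0497
y' = -1 − 0.2500·(cos 4.0708 − cos 1.5708) = -0.8504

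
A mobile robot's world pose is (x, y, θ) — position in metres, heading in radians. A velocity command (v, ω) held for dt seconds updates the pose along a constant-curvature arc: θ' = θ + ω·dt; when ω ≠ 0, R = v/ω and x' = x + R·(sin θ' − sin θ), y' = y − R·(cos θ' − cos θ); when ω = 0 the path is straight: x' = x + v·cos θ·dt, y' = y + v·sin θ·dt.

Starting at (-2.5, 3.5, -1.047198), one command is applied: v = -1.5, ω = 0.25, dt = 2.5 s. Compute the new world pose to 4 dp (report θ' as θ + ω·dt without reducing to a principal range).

θ' = -1.0472 + 0.25·2.5 = -0.4222
R = v/ω = -1.5/0.25 = -6.0000
x' = -2.5 + -6.0000·(sin -0.4222 − sin -1.0472) = -5.2376
y' = 3.5 − -6.0000·(cos -0.4222 − cos -1.0472) = 5.9731

(-5.2376, 5.9731, -0.4222)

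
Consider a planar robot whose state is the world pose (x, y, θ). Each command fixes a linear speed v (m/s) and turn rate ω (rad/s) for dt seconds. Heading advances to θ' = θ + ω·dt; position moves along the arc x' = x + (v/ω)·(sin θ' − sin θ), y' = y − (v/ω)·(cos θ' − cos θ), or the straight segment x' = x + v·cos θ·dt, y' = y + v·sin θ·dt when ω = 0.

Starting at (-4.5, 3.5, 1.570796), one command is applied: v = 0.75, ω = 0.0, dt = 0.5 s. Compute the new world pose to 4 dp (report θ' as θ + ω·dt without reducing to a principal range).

θ' = 1.5708 + 0.0·0.5 = 1.5708
ω = 0 → straight: x' = -4.5 + 0.75·cos(1.5708)·0.5 = -4.5000
y' = 3.5 + 0.75·sin(1.5708)·0.5 = 3.8750

(-4.5000, 3.8750, 1.5708)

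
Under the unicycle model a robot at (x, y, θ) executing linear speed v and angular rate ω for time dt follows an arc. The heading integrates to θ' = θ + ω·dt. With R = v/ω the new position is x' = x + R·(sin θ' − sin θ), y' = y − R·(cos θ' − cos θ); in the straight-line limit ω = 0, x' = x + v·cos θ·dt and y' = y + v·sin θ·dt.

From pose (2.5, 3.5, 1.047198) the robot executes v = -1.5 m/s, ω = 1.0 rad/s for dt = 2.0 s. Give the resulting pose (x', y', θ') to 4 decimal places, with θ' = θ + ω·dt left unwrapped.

(3.6577, 1.2567, 3.0472)

θ' = 1.0472 + 1.0·2.0 = 3.0472
R = v/ω = -1.5/1.0 = -1.5000
x' = 2.5 + -1.5000·(sin 3.0472 − sin 1.0472) = 3.6577
y' = 3.5 − -1.5000·(cos 3.0472 − cos 1.0472) = 1.2567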